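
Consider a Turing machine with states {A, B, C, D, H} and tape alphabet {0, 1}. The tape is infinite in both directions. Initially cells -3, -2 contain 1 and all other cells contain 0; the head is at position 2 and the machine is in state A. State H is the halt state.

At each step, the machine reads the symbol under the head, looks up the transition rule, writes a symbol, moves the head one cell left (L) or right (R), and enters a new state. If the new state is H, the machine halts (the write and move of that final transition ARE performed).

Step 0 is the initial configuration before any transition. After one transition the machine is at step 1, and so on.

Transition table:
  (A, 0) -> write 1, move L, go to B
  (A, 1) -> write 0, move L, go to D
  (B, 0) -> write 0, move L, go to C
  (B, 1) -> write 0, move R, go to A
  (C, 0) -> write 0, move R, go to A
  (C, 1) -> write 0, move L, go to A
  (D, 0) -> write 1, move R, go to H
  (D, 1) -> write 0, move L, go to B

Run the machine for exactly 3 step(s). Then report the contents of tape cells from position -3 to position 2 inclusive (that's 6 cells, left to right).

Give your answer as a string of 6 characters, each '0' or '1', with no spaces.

Step 1: in state A at pos 2, read 0 -> (A,0)->write 1,move L,goto B. Now: state=B, head=1, tape[-4..3]=01100010 (head:      ^)
Step 2: in state B at pos 1, read 0 -> (B,0)->write 0,move L,goto C. Now: state=C, head=0, tape[-4..3]=01100010 (head:     ^)
Step 3: in state C at pos 0, read 0 -> (C,0)->write 0,move R,goto A. Now: state=A, head=1, tape[-4..3]=01100010 (head:      ^)

Answer: 110001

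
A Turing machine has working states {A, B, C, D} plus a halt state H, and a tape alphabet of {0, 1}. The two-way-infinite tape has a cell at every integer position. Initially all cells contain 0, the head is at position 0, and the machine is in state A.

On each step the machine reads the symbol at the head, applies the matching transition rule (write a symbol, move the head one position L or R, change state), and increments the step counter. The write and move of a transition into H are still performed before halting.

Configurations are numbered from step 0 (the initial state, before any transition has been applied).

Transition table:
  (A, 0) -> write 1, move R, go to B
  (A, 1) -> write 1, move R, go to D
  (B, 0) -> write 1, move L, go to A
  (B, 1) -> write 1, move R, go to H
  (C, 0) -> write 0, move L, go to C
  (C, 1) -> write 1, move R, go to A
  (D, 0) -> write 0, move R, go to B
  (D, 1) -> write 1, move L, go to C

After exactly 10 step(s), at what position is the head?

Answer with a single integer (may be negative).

Answer: 4

Derivation:
Step 1: in state A at pos 0, read 0 -> (A,0)->write 1,move R,goto B. Now: state=B, head=1, tape[-1..2]=0100 (head:   ^)
Step 2: in state B at pos 1, read 0 -> (B,0)->write 1,move L,goto A. Now: state=A, head=0, tape[-1..2]=0110 (head:  ^)
Step 3: in state A at pos 0, read 1 -> (A,1)->write 1,move R,goto D. Now: state=D, head=1, tape[-1..2]=0110 (head:   ^)
Step 4: in state D at pos 1, read 1 -> (D,1)->write 1,move L,goto C. Now: state=C, head=0, tape[-1..2]=0110 (head:  ^)
Step 5: in state C at pos 0, read 1 -> (C,1)->write 1,move R,goto A. Now: state=A, head=1, tape[-1..2]=0110 (head:   ^)
Step 6: in state A at pos 1, read 1 -> (A,1)->write 1,move R,goto D. Now: state=D, head=2, tape[-1..3]=01100 (head:    ^)
Step 7: in state D at pos 2, read 0 -> (D,0)->write 0,move R,goto B. Now: state=B, head=3, tape[-1..4]=011000 (head:     ^)
Step 8: in state B at pos 3, read 0 -> (B,0)->write 1,move L,goto A. Now: state=A, head=2, tape[-1..4]=011010 (head:    ^)
Step 9: in state A at pos 2, read 0 -> (A,0)->write 1,move R,goto B. Now: state=B, head=3, tape[-1..4]=011110 (head:     ^)
Step 10: in state B at pos 3, read 1 -> (B,1)->write 1,move R,goto H. Now: state=H, head=4, tape[-1..5]=0111100 (head:      ^)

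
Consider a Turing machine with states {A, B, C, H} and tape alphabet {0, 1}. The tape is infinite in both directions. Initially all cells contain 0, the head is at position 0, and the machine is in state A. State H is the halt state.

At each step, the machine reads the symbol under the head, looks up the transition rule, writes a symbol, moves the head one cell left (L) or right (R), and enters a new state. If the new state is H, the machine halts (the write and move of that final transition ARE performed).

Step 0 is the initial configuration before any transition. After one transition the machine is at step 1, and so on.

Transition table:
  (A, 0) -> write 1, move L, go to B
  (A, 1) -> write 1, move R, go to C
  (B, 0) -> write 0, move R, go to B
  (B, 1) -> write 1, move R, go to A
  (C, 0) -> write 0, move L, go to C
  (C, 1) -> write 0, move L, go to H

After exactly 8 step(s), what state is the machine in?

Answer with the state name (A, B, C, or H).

Step 1: in state A at pos 0, read 0 -> (A,0)->write 1,move L,goto B. Now: state=B, head=-1, tape[-2..1]=0010 (head:  ^)
Step 2: in state B at pos -1, read 0 -> (B,0)->write 0,move R,goto B. Now: state=B, head=0, tape[-2..1]=0010 (head:   ^)
Step 3: in state B at pos 0, read 1 -> (B,1)->write 1,move R,goto A. Now: state=A, head=1, tape[-2..2]=00100 (head:    ^)
Step 4: in state A at pos 1, read 0 -> (A,0)->write 1,move L,goto B. Now: state=B, head=0, tape[-2..2]=00110 (head:   ^)
Step 5: in state B at pos 0, read 1 -> (B,1)->write 1,move R,goto A. Now: state=A, head=1, tape[-2..2]=00110 (head:    ^)
Step 6: in state A at pos 1, read 1 -> (A,1)->write 1,move R,goto C. Now: state=C, head=2, tape[-2..3]=001100 (head:     ^)
Step 7: in state C at pos 2, read 0 -> (C,0)->write 0,move L,goto C. Now: state=C, head=1, tape[-2..3]=001100 (head:    ^)
Step 8: in state C at pos 1, read 1 -> (C,1)->write 0,move L,goto H. Now: state=H, head=0, tape[-2..3]=001000 (head:   ^)

Answer: H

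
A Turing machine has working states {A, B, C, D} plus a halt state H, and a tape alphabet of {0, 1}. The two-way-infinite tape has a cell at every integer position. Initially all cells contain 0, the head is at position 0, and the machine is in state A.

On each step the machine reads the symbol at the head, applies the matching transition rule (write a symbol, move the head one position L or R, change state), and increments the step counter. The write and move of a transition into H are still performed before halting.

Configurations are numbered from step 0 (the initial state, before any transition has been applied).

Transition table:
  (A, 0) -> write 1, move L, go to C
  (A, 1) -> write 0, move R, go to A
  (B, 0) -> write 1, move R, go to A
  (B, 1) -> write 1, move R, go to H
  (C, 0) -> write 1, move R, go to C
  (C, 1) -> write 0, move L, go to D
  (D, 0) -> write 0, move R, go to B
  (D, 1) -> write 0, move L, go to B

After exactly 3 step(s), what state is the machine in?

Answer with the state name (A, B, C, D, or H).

Answer: D

Derivation:
Step 1: in state A at pos 0, read 0 -> (A,0)->write 1,move L,goto C. Now: state=C, head=-1, tape[-2..1]=0010 (head:  ^)
Step 2: in state C at pos -1, read 0 -> (C,0)->write 1,move R,goto C. Now: state=C, head=0, tape[-2..1]=0110 (head:   ^)
Step 3: in state C at pos 0, read 1 -> (C,1)->write 0,move L,goto D. Now: state=D, head=-1, tape[-2..1]=0100 (head:  ^)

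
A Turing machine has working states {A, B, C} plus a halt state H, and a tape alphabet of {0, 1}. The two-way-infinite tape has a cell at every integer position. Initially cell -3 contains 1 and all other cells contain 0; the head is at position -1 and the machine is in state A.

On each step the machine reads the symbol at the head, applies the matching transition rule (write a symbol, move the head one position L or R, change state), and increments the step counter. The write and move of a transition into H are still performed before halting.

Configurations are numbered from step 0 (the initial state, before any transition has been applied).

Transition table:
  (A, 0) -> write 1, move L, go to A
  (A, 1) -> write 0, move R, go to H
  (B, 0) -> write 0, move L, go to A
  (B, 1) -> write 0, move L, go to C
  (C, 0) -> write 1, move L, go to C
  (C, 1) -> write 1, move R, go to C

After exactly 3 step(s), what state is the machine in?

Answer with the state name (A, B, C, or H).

Answer: H

Derivation:
Step 1: in state A at pos -1, read 0 -> (A,0)->write 1,move L,goto A. Now: state=A, head=-2, tape[-4..0]=01010 (head:   ^)
Step 2: in state A at pos -2, read 0 -> (A,0)->write 1,move L,goto A. Now: state=A, head=-3, tape[-4..0]=01110 (head:  ^)
Step 3: in state A at pos -3, read 1 -> (A,1)->write 0,move R,goto H. Now: state=H, head=-2, tape[-4..0]=00110 (head:   ^)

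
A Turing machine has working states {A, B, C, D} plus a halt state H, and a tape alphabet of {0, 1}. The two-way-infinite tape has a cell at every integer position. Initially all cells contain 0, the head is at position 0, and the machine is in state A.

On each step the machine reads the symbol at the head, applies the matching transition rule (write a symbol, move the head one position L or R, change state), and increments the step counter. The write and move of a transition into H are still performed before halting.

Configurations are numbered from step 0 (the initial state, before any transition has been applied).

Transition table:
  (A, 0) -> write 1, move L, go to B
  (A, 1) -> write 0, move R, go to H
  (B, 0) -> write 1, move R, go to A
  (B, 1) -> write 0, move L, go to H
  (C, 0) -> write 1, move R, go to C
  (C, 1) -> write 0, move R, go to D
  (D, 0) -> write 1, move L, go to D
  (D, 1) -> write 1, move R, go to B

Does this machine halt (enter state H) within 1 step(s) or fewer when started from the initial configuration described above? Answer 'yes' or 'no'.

Step 1: in state A at pos 0, read 0 -> (A,0)->write 1,move L,goto B. Now: state=B, head=-1, tape[-2..1]=0010 (head:  ^)
After 1 step(s): state = B (not H) -> not halted within 1 -> no

Answer: no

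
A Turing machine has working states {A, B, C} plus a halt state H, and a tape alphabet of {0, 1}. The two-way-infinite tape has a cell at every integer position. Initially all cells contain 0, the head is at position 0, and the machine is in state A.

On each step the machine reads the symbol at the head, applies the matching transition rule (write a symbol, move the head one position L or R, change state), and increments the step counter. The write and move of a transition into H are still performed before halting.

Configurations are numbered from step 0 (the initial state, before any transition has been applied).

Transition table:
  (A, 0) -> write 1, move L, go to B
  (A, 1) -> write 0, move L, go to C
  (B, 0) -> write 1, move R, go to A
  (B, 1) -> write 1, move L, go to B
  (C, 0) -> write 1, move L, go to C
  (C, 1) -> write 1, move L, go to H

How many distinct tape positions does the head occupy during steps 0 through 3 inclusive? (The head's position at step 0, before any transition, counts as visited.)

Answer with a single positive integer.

Answer: 2

Derivation:
Step 1: in state A at pos 0, read 0 -> (A,0)->write 1,move L,goto B. Now: state=B, head=-1, tape[-2..1]=0010 (head:  ^)
Step 2: in state B at pos -1, read 0 -> (B,0)->write 1,move R,goto A. Now: state=A, head=0, tape[-2..1]=0110 (head:   ^)
Step 3: in state A at pos 0, read 1 -> (A,1)->write 0,move L,goto C. Now: state=C, head=-1, tape[-2..1]=0100 (head:  ^)
Head positions at steps 0..3: starting at 0, distinct positions visited = {-1, 0} -> 2 position(s)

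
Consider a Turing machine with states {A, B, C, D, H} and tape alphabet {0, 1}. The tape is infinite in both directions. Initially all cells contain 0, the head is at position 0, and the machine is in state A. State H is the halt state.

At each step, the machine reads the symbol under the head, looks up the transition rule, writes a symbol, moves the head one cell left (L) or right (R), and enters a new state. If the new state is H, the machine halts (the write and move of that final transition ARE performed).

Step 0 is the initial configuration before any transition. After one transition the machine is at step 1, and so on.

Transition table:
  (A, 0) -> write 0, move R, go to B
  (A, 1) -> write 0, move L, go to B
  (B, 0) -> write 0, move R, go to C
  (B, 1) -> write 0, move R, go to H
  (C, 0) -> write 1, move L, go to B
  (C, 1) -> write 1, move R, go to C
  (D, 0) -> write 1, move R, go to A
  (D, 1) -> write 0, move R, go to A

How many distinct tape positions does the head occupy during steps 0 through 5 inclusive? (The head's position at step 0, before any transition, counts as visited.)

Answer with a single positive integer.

Answer: 4

Derivation:
Step 1: in state A at pos 0, read 0 -> (A,0)->write 0,move R,goto B. Now: state=B, head=1, tape[-1..2]=0000 (head:   ^)
Step 2: in state B at pos 1, read 0 -> (B,0)->write 0,move R,goto C. Now: state=C, head=2, tape[-1..3]=00000 (head:    ^)
Step 3: in state C at pos 2, read 0 -> (C,0)->write 1,move L,goto B. Now: state=B, head=1, tape[-1..3]=00010 (head:   ^)
Step 4: in state B at pos 1, read 0 -> (B,0)->write 0,move R,goto C. Now: state=C, head=2, tape[-1..3]=00010 (head:    ^)
Step 5: in state C at pos 2, read 1 -> (C,1)->write 1,move R,goto C. Now: state=C, head=3, tape[-1..4]=000100 (head:     ^)
Head positions at steps 0..5: starting at 0, distinct positions visited = {0, 1, 2, 3} -> 4 position(s)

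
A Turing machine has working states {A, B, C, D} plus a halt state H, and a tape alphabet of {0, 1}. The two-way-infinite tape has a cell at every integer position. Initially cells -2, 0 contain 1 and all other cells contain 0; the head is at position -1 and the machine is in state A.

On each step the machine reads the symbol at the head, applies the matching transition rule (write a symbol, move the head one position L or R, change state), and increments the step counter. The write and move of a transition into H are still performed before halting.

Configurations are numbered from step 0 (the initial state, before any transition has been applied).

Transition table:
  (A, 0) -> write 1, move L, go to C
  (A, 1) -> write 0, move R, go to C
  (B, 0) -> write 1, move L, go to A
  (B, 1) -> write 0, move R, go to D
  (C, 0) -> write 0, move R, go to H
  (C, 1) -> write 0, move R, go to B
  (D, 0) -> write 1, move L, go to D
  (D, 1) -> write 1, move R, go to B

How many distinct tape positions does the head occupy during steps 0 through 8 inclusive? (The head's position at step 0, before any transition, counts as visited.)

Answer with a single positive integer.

Answer: 5

Derivation:
Step 1: in state A at pos -1, read 0 -> (A,0)->write 1,move L,goto C. Now: state=C, head=-2, tape[-3..1]=01110 (head:  ^)
Step 2: in state C at pos -2, read 1 -> (C,1)->write 0,move R,goto B. Now: state=B, head=-1, tape[-3..1]=00110 (head:   ^)
Step 3: in state B at pos -1, read 1 -> (B,1)->write 0,move R,goto D. Now: state=D, head=0, tape[-3..1]=00010 (head:    ^)
Step 4: in state D at pos 0, read 1 -> (D,1)->write 1,move R,goto B. Now: state=B, head=1, tape[-3..2]=000100 (head:     ^)
Step 5: in state B at pos 1, read 0 -> (B,0)->write 1,move L,goto A. Now: state=A, head=0, tape[-3..2]=000110 (head:    ^)
Step 6: in state A at pos 0, read 1 -> (A,1)->write 0,move R,goto C. Now: state=C, head=1, tape[-3..2]=000010 (head:     ^)
Step 7: in state C at pos 1, read 1 -> (C,1)->write 0,move R,goto B. Now: state=B, head=2, tape[-3..3]=0000000 (head:      ^)
Step 8: in state B at pos 2, read 0 -> (B,0)->write 1,move L,goto A. Now: state=A, head=1, tape[-3..3]=0000010 (head:     ^)
Head positions at steps 0..8: starting at -1, distinct positions visited = {-2, -1, 0, 1, 2} -> 5 position(s)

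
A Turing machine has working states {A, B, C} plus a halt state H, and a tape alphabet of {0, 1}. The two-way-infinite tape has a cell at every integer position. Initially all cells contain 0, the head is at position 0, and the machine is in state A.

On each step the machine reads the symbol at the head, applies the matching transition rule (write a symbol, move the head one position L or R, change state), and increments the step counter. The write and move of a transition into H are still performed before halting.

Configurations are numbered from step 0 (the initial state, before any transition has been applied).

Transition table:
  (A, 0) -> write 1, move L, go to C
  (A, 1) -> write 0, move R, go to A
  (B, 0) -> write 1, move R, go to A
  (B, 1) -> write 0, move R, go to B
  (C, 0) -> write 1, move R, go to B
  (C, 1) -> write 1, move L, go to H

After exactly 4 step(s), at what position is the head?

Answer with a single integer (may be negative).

Step 1: in state A at pos 0, read 0 -> (A,0)->write 1,move L,goto C. Now: state=C, head=-1, tape[-2..1]=0010 (head:  ^)
Step 2: in state C at pos -1, read 0 -> (C,0)->write 1,move R,goto B. Now: state=B, head=0, tape[-2..1]=0110 (head:   ^)
Step 3: in state B at pos 0, read 1 -> (B,1)->write 0,move R,goto B. Now: state=B, head=1, tape[-2..2]=01000 (head:    ^)
Step 4: in state B at pos 1, read 0 -> (B,0)->write 1,move R,goto A. Now: state=A, head=2, tape[-2..3]=010100 (head:     ^)

Answer: 2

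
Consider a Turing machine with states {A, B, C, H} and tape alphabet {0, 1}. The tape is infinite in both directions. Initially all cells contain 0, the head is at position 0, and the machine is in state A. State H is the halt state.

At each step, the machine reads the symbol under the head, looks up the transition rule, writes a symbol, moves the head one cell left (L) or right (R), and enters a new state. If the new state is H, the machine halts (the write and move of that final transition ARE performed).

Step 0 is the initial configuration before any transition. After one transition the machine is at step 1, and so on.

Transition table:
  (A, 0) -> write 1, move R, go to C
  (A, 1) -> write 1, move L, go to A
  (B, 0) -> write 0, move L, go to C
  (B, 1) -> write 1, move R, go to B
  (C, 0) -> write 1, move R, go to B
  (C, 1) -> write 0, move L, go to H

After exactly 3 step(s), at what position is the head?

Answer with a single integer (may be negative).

Answer: 1

Derivation:
Step 1: in state A at pos 0, read 0 -> (A,0)->write 1,move R,goto C. Now: state=C, head=1, tape[-1..2]=0100 (head:   ^)
Step 2: in state C at pos 1, read 0 -> (C,0)->write 1,move R,goto B. Now: state=B, head=2, tape[-1..3]=01100 (head:    ^)
Step 3: in state B at pos 2, read 0 -> (B,0)->write 0,move L,goto C. Now: state=C, head=1, tape[-1..3]=01100 (head:   ^)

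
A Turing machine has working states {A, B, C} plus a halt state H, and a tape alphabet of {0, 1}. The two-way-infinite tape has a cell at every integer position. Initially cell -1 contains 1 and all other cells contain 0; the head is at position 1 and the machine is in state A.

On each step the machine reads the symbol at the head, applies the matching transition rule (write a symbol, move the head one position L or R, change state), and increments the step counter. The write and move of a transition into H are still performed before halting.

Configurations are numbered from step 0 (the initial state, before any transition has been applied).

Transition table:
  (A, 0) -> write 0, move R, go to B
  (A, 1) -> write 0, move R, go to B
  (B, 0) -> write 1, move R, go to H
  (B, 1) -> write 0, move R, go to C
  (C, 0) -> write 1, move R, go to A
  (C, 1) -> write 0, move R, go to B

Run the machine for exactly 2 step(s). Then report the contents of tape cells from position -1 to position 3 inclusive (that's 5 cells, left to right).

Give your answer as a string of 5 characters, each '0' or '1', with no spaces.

Step 1: in state A at pos 1, read 0 -> (A,0)->write 0,move R,goto B. Now: state=B, head=2, tape[-2..3]=010000 (head:     ^)
Step 2: in state B at pos 2, read 0 -> (B,0)->write 1,move R,goto H. Now: state=H, head=3, tape[-2..4]=0100100 (head:      ^)

Answer: 10010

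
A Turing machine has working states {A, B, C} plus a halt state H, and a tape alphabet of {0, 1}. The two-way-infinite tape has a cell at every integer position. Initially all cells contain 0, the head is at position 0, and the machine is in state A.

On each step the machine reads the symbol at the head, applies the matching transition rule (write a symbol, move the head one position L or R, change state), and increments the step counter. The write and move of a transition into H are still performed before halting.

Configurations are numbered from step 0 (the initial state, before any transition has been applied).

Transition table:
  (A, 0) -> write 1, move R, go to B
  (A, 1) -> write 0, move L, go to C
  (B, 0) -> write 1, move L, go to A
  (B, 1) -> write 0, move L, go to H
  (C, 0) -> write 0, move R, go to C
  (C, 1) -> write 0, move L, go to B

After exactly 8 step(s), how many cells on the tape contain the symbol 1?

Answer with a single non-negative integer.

Answer: 2

Derivation:
Step 1: in state A at pos 0, read 0 -> (A,0)->write 1,move R,goto B. Now: state=B, head=1, tape[-1..2]=0100 (head:   ^)
Step 2: in state B at pos 1, read 0 -> (B,0)->write 1,move L,goto A. Now: state=A, head=0, tape[-1..2]=0110 (head:  ^)
Step 3: in state A at pos 0, read 1 -> (A,1)->write 0,move L,goto C. Now: state=C, head=-1, tape[-2..2]=00010 (head:  ^)
Step 4: in state C at pos -1, read 0 -> (C,0)->write 0,move R,goto C. Now: state=C, head=0, tape[-2..2]=00010 (head:   ^)
Step 5: in state C at pos 0, read 0 -> (C,0)->write 0,move R,goto C. Now: state=C, head=1, tape[-2..2]=00010 (head:    ^)
Step 6: in state C at pos 1, read 1 -> (C,1)->write 0,move L,goto B. Now: state=B, head=0, tape[-2..2]=00000 (head:   ^)
Step 7: in state B at pos 0, read 0 -> (B,0)->write 1,move L,goto A. Now: state=A, head=-1, tape[-2..2]=00100 (head:  ^)
Step 8: in state A at pos -1, read 0 -> (A,0)->write 1,move R,goto B. Now: state=B, head=0, tape[-2..2]=01100 (head:   ^)
Cells containing 1 after step 8: {-1, 0} -> 2 cell(s)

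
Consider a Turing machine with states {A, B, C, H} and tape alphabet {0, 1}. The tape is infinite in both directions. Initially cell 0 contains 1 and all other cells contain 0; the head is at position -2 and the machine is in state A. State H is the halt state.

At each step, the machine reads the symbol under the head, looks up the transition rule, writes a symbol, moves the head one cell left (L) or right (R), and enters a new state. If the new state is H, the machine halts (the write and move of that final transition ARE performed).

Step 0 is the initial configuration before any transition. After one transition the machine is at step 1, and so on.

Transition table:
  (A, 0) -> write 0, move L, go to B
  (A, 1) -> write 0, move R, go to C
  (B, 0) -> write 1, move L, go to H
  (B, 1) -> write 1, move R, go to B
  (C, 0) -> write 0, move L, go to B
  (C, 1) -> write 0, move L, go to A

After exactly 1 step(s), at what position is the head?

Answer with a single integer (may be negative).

Answer: -3

Derivation:
Step 1: in state A at pos -2, read 0 -> (A,0)->write 0,move L,goto B. Now: state=B, head=-3, tape[-4..1]=000010 (head:  ^)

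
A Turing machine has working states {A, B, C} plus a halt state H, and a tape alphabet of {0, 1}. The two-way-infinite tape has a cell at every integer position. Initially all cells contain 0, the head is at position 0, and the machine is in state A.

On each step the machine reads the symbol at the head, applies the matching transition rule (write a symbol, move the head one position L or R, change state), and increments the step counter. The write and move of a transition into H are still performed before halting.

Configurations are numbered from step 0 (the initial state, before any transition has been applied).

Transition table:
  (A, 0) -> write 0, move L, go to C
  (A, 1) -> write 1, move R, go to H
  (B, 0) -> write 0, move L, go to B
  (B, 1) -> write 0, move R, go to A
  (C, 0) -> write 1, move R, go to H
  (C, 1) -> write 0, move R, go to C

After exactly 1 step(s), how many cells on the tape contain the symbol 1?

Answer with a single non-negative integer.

Step 1: in state A at pos 0, read 0 -> (A,0)->write 0,move L,goto C. Now: state=C, head=-1, tape[-2..1]=0000 (head:  ^)
No cell contains 1 after step 1 -> 0 cell(s)

Answer: 0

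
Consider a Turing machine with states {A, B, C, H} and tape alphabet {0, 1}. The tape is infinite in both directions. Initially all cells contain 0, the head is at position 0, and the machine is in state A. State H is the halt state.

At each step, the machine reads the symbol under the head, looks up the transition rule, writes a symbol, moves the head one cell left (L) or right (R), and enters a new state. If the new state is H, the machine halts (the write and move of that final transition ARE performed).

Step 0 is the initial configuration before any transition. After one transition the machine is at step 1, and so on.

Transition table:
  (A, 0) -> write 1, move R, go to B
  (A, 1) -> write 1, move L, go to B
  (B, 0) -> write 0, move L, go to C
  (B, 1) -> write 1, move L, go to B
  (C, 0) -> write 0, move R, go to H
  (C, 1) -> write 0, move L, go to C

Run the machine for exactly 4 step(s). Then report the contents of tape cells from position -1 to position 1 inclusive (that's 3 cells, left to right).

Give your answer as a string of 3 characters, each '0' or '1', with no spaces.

Step 1: in state A at pos 0, read 0 -> (A,0)->write 1,move R,goto B. Now: state=B, head=1, tape[-1..2]=0100 (head:   ^)
Step 2: in state B at pos 1, read 0 -> (B,0)->write 0,move L,goto C. Now: state=C, head=0, tape[-1..2]=0100 (head:  ^)
Step 3: in state C at pos 0, read 1 -> (C,1)->write 0,move L,goto C. Now: state=C, head=-1, tape[-2..2]=00000 (head:  ^)
Step 4: in state C at pos -1, read 0 -> (C,0)->write 0,move R,goto H. Now: state=H, head=0, tape[-2..2]=00000 (head:   ^)

Answer: 000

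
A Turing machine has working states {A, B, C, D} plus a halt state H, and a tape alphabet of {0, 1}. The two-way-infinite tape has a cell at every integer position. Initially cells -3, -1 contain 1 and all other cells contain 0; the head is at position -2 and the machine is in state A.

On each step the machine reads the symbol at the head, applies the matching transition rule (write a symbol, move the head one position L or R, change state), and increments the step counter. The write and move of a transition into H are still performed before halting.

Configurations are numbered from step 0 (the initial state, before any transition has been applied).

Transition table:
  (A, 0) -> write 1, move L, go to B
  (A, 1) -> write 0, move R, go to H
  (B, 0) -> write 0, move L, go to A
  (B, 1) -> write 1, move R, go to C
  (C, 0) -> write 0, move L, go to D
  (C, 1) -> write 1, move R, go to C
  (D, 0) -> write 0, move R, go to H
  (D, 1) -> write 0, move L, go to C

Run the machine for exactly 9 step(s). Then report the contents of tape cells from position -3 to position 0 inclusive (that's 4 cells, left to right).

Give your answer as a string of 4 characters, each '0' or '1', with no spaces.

Step 1: in state A at pos -2, read 0 -> (A,0)->write 1,move L,goto B. Now: state=B, head=-3, tape[-4..0]=01110 (head:  ^)
Step 2: in state B at pos -3, read 1 -> (B,1)->write 1,move R,goto C. Now: state=C, head=-2, tape[-4..0]=01110 (head:   ^)
Step 3: in state C at pos -2, read 1 -> (C,1)->write 1,move R,goto C. Now: state=C, head=-1, tape[-4..0]=01110 (head:    ^)
Step 4: in state C at pos -1, read 1 -> (C,1)->write 1,move R,goto C. Now: state=C, head=0, tape[-4..1]=011100 (head:     ^)
Step 5: in state C at pos 0, read 0 -> (C,0)->write 0,move L,goto D. Now: state=D, head=-1, tape[-4..1]=011100 (head:    ^)
Step 6: in state D at pos -1, read 1 -> (D,1)->write 0,move L,goto C. Now: state=C, head=-2, tape[-4..1]=011000 (head:   ^)
Step 7: in state C at pos -2, read 1 -> (C,1)->write 1,move R,goto C. Now: state=C, head=-1, tape[-4..1]=011000 (head:    ^)
Step 8: in state C at pos -1, read 0 -> (C,0)->write 0,move L,goto D. Now: state=D, head=-2, tape[-4..1]=011000 (head:   ^)
Step 9: in state D at pos -2, read 1 -> (D,1)->write 0,move L,goto C. Now: state=C, head=-3, tape[-4..1]=010000 (head:  ^)

Answer: 1000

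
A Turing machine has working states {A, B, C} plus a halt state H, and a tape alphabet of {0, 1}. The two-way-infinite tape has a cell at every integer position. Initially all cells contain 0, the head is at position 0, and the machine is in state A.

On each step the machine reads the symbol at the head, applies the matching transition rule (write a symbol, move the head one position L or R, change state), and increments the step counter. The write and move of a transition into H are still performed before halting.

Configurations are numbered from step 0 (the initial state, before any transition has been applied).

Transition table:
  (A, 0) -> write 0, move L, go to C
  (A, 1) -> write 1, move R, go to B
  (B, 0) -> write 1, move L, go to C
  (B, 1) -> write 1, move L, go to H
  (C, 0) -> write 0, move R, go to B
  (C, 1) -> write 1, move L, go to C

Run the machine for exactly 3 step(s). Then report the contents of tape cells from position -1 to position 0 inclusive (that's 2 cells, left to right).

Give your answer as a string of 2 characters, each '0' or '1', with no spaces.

Step 1: in state A at pos 0, read 0 -> (A,0)->write 0,move L,goto C. Now: state=C, head=-1, tape[-2..1]=0000 (head:  ^)
Step 2: in state C at pos -1, read 0 -> (C,0)->write 0,move R,goto B. Now: state=B, head=0, tape[-2..1]=0000 (head:   ^)
Step 3: in state B at pos 0, read 0 -> (B,0)->write 1,move L,goto C. Now: state=C, head=-1, tape[-2..1]=0010 (head:  ^)

Answer: 01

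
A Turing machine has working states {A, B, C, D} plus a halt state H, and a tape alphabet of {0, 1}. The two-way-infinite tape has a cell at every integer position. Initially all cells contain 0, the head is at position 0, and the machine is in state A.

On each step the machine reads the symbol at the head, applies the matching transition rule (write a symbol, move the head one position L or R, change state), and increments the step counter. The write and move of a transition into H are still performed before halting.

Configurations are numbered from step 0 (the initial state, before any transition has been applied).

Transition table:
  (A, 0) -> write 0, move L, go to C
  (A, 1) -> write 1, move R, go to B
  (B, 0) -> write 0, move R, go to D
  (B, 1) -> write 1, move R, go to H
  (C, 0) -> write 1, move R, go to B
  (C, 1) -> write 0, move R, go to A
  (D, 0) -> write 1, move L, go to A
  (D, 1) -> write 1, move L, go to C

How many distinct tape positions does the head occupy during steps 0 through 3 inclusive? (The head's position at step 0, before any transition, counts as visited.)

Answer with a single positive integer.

Answer: 3

Derivation:
Step 1: in state A at pos 0, read 0 -> (A,0)->write 0,move L,goto C. Now: state=C, head=-1, tape[-2..1]=0000 (head:  ^)
Step 2: in state C at pos -1, read 0 -> (C,0)->write 1,move R,goto B. Now: state=B, head=0, tape[-2..1]=0100 (head:   ^)
Step 3: in state B at pos 0, read 0 -> (B,0)->write 0,move R,goto D. Now: state=D, head=1, tape[-2..2]=01000 (head:    ^)
Head positions at steps 0..3: starting at 0, distinct positions visited = {-1, 0, 1} -> 3 position(s)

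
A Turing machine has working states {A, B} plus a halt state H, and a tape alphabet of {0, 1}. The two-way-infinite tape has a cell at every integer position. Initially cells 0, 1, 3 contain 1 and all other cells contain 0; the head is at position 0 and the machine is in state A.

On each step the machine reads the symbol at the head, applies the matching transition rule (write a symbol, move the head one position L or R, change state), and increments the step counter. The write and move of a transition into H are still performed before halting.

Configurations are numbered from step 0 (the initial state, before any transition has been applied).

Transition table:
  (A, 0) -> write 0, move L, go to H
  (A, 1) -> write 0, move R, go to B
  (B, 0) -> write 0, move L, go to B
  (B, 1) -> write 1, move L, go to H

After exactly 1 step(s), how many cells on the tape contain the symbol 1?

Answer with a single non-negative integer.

Answer: 2

Derivation:
Step 1: in state A at pos 0, read 1 -> (A,1)->write 0,move R,goto B. Now: state=B, head=1, tape[-1..4]=001010 (head:   ^)
Cells containing 1 after step 1: {1, 3} -> 2 cell(s)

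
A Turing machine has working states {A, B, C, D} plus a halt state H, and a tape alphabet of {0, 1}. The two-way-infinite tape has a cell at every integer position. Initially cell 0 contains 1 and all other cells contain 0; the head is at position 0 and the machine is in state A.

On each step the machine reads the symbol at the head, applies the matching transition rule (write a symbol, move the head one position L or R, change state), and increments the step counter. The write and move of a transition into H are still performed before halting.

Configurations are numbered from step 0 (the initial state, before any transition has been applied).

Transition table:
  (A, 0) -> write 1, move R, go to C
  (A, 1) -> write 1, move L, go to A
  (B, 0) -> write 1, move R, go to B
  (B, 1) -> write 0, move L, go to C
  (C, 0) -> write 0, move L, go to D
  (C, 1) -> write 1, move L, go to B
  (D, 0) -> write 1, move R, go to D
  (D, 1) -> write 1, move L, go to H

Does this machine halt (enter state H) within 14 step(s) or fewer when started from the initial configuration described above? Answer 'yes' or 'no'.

Step 1: in state A at pos 0, read 1 -> (A,1)->write 1,move L,goto A. Now: state=A, head=-1, tape[-2..1]=0010 (head:  ^)
Step 2: in state A at pos -1, read 0 -> (A,0)->write 1,move R,goto C. Now: state=C, head=0, tape[-2..1]=0110 (head:   ^)
Step 3: in state C at pos 0, read 1 -> (C,1)->write 1,move L,goto B. Now: state=B, head=-1, tape[-2..1]=0110 (head:  ^)
Step 4: in state B at pos -1, read 1 -> (B,1)->write 0,move L,goto C. Now: state=C, head=-2, tape[-3..1]=00010 (head:  ^)
Step 5: in state C at pos -2, read 0 -> (C,0)->write 0,move L,goto D. Now: state=D, head=-3, tape[-4..1]=000010 (head:  ^)
Step 6: in state D at pos -3, read 0 -> (D,0)->write 1,move R,goto D. Now: state=D, head=-2, tape[-4..1]=010010 (head:   ^)
Step 7: in state D at pos -2, read 0 -> (D,0)->write 1,move R,goto D. Now: state=D, head=-1, tape[-4..1]=011010 (head:    ^)
Step 8: in state D at pos -1, read 0 -> (D,0)->write 1,move R,goto D. Now: state=D, head=0, tape[-4..1]=011110 (head:     ^)
Step 9: in state D at pos 0, read 1 -> (D,1)->write 1,move L,goto H. Now: state=H, head=-1, tape[-4..1]=011110 (head:    ^)
State H reached at step 9; 9 <= 14 -> yes

Answer: yes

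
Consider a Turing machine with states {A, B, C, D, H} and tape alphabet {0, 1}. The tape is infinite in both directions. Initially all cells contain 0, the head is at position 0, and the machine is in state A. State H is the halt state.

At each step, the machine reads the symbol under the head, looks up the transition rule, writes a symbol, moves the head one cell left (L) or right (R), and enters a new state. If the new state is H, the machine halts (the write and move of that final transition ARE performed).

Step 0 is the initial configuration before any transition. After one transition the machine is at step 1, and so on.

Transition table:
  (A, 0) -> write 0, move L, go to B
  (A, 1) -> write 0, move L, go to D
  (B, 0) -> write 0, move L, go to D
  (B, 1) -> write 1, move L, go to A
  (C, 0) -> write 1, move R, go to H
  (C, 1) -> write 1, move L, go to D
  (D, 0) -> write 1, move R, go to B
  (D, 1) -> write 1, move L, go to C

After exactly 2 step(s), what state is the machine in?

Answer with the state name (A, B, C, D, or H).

Answer: D

Derivation:
Step 1: in state A at pos 0, read 0 -> (A,0)->write 0,move L,goto B. Now: state=B, head=-1, tape[-2..1]=0000 (head:  ^)
Step 2: in state B at pos -1, read 0 -> (B,0)->write 0,move L,goto D. Now: state=D, head=-2, tape[-3..1]=00000 (head:  ^)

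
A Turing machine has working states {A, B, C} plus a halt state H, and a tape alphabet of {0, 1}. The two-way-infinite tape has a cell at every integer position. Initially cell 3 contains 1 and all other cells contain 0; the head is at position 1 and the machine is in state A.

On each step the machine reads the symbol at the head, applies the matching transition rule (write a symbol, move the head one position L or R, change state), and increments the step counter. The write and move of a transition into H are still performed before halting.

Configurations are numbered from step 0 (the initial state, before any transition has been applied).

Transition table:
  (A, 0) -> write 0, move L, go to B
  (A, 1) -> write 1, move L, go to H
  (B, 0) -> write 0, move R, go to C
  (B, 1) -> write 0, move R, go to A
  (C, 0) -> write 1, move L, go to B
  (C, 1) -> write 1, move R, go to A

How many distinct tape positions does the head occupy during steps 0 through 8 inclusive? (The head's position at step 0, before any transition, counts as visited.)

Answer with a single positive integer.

Step 1: in state A at pos 1, read 0 -> (A,0)->write 0,move L,goto B. Now: state=B, head=0, tape[-1..4]=000010 (head:  ^)
Step 2: in state B at pos 0, read 0 -> (B,0)->write 0,move R,goto C. Now: state=C, head=1, tape[-1..4]=000010 (head:   ^)
Step 3: in state C at pos 1, read 0 -> (C,0)->write 1,move L,goto B. Now: state=B, head=0, tape[-1..4]=001010 (head:  ^)
Step 4: in state B at pos 0, read 0 -> (B,0)->write 0,move R,goto C. Now: state=C, head=1, tape[-1..4]=001010 (head:   ^)
Step 5: in state C at pos 1, read 1 -> (C,1)->write 1,move R,goto A. Now: state=A, head=2, tape[-1..4]=001010 (head:    ^)
Step 6: in state A at pos 2, read 0 -> (A,0)->write 0,move L,goto B. Now: state=B, head=1, tape[-1..4]=001010 (head:   ^)
Step 7: in state B at pos 1, read 1 -> (B,1)->write 0,move R,goto A. Now: state=A, head=2, tape[-1..4]=000010 (head:    ^)
Step 8: in state A at pos 2, read 0 -> (A,0)->write 0,move L,goto B. Now: state=B, head=1, tape[-1..4]=000010 (head:   ^)
Head positions at steps 0..8: starting at 1, distinct positions visited = {0, 1, 2} -> 3 position(s)

Answer: 3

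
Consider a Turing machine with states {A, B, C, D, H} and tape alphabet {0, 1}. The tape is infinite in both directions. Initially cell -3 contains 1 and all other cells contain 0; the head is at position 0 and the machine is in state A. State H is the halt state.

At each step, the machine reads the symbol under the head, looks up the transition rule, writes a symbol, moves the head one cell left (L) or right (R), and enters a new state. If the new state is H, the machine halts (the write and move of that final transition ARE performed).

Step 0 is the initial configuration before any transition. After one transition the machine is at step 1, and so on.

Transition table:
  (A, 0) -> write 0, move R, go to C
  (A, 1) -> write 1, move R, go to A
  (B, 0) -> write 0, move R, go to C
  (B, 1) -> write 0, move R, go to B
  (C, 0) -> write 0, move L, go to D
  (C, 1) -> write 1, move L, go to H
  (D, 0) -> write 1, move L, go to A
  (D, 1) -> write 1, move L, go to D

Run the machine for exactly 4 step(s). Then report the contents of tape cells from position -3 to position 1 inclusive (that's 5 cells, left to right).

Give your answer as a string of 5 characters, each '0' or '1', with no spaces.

Step 1: in state A at pos 0, read 0 -> (A,0)->write 0,move R,goto C. Now: state=C, head=1, tape[-4..2]=0100000 (head:      ^)
Step 2: in state C at pos 1, read 0 -> (C,0)->write 0,move L,goto D. Now: state=D, head=0, tape[-4..2]=0100000 (head:     ^)
Step 3: in state D at pos 0, read 0 -> (D,0)->write 1,move L,goto A. Now: state=A, head=-1, tape[-4..2]=0100100 (head:    ^)
Step 4: in state A at pos -1, read 0 -> (A,0)->write 0,move R,goto C. Now: state=C, head=0, tape[-4..2]=0100100 (head:     ^)

Answer: 10010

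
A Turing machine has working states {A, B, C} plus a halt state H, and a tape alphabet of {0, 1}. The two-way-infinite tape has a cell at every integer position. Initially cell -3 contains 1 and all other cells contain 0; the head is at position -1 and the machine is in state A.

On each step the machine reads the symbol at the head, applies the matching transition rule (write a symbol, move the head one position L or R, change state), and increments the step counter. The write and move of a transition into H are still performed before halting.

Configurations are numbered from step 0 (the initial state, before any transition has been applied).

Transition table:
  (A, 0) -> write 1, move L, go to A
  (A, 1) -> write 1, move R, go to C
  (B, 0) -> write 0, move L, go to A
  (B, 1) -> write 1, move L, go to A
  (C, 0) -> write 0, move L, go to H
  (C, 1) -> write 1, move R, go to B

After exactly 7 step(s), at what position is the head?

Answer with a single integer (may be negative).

Answer: 0

Derivation:
Step 1: in state A at pos -1, read 0 -> (A,0)->write 1,move L,goto A. Now: state=A, head=-2, tape[-4..0]=01010 (head:   ^)
Step 2: in state A at pos -2, read 0 -> (A,0)->write 1,move L,goto A. Now: state=A, head=-3, tape[-4..0]=01110 (head:  ^)
Step 3: in state A at pos -3, read 1 -> (A,1)->write 1,move R,goto C. Now: state=C, head=-2, tape[-4..0]=01110 (head:   ^)
Step 4: in state C at pos -2, read 1 -> (C,1)->write 1,move R,goto B. Now: state=B, head=-1, tape[-4..0]=01110 (head:    ^)
Step 5: in state B at pos -1, read 1 -> (B,1)->write 1,move L,goto A. Now: state=A, head=-2, tape[-4..0]=01110 (head:   ^)
Step 6: in state A at pos -2, read 1 -> (A,1)->write 1,move R,goto C. Now: state=C, head=-1, tape[-4..0]=01110 (head:    ^)
Step 7: in state C at pos -1, read 1 -> (C,1)->write 1,move R,goto B. Now: state=B, head=0, tape[-4..1]=011100 (head:     ^)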